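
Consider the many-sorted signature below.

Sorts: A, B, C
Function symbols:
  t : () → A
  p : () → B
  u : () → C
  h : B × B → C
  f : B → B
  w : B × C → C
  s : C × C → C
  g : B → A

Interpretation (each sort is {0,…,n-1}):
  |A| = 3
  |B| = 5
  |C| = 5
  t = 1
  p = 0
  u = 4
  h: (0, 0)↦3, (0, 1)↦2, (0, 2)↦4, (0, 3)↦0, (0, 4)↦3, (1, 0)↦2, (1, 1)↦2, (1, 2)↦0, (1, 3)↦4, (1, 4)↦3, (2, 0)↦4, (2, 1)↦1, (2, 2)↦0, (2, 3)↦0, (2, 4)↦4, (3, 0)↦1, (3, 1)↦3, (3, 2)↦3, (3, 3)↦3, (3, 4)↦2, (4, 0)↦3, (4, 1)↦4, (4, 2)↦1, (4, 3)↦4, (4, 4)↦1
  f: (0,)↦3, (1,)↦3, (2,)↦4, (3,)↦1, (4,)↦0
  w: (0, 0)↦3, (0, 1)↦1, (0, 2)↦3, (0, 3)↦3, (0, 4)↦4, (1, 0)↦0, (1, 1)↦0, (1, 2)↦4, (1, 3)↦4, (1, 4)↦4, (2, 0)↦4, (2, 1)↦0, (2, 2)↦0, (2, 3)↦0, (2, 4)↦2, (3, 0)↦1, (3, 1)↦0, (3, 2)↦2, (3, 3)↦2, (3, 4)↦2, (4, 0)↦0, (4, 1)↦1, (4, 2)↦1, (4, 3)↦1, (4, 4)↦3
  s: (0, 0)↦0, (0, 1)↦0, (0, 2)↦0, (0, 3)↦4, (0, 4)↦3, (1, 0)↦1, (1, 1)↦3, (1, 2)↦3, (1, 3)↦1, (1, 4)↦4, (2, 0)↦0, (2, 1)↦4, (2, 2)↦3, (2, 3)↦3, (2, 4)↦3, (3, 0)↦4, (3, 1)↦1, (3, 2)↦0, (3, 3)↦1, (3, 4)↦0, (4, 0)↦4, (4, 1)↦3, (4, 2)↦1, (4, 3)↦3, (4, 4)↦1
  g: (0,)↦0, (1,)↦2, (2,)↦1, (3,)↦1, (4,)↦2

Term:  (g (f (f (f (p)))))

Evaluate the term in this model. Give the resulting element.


  p = 0
  (f (p)) = f(0,) = 3
  (f (f (p))) = f(3,) = 1
  (f (f (f (p)))) = f(1,) = 3
  (g (f (f (f (p))))) = g(3,) = 1

value = 1


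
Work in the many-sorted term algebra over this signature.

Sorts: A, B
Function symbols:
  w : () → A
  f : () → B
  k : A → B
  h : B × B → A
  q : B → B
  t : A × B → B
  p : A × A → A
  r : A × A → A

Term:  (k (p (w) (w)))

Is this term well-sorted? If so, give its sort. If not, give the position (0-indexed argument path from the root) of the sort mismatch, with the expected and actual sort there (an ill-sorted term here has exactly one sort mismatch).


well-sorted; sort = B

    (w) : A
    (w) : A
  (p (w) (w)) : A
(k (p (w) (w))) : B


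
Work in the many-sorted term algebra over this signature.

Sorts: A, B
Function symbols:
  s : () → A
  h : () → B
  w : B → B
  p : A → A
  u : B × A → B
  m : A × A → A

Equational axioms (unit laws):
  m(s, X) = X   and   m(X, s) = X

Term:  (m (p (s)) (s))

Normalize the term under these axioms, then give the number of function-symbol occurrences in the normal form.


size = 2

1. (m (p (s)) (s))  →  (p (s))
normal form: (p (s))


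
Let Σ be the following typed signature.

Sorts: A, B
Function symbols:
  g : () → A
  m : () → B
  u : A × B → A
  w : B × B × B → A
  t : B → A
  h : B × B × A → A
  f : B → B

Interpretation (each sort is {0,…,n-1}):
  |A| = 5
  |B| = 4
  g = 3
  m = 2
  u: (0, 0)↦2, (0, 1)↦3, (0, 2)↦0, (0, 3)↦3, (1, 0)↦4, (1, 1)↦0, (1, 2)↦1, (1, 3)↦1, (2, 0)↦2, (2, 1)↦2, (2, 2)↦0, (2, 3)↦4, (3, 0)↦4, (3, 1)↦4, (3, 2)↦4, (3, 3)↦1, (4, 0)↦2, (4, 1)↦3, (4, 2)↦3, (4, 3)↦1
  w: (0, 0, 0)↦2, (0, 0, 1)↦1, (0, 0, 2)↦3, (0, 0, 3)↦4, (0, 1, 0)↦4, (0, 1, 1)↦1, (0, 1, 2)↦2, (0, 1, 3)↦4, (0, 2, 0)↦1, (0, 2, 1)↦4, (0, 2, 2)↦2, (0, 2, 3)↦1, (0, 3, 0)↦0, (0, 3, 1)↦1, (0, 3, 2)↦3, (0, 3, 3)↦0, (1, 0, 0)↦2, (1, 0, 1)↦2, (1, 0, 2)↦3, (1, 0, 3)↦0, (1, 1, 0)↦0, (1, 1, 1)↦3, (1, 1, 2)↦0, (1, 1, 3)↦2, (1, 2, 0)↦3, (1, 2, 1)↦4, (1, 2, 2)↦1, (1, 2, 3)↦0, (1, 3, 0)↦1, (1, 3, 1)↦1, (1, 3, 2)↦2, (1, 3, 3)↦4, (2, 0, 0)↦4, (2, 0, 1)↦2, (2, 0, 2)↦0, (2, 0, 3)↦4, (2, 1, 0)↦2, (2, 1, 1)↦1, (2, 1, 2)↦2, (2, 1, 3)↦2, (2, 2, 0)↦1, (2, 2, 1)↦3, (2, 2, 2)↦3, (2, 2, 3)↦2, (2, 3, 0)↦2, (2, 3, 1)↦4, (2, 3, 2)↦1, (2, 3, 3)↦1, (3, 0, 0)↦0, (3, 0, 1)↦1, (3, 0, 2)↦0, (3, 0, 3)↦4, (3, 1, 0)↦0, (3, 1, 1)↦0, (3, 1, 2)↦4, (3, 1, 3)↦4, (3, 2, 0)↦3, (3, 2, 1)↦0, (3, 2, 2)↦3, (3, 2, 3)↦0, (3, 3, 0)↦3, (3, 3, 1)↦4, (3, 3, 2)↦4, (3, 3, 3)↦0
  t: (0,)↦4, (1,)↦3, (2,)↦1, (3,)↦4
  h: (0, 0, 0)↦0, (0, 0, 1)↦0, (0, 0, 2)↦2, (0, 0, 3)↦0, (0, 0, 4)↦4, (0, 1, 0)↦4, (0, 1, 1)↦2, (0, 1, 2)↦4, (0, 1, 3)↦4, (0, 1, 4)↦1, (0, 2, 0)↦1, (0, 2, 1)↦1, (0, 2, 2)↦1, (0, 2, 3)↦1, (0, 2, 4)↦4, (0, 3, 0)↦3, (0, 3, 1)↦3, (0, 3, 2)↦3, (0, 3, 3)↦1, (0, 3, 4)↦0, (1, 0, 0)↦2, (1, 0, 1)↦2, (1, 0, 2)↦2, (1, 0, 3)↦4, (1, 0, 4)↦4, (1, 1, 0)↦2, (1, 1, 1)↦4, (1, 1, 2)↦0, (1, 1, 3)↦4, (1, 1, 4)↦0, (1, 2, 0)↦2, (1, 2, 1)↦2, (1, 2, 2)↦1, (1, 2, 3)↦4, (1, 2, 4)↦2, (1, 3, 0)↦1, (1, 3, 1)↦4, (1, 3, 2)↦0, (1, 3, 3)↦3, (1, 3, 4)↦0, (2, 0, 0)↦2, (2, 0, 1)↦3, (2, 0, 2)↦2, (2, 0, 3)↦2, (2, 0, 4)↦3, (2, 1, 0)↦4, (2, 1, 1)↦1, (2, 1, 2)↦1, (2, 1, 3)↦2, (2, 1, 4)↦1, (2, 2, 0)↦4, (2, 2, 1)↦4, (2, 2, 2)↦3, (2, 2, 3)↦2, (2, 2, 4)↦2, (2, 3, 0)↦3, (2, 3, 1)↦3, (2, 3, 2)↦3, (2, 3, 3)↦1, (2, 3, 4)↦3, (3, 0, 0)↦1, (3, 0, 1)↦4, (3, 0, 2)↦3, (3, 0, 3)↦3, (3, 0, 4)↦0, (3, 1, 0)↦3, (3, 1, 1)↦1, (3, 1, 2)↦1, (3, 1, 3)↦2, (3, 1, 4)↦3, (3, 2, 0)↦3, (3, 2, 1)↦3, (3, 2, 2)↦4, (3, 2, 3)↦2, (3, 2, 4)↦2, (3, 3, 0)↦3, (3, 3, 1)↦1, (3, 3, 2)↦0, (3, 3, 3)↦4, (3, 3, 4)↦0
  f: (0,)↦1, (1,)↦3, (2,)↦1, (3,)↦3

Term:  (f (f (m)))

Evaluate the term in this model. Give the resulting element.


  m = 2
  (f (m)) = f(2,) = 1
  (f (f (m))) = f(1,) = 3

value = 3


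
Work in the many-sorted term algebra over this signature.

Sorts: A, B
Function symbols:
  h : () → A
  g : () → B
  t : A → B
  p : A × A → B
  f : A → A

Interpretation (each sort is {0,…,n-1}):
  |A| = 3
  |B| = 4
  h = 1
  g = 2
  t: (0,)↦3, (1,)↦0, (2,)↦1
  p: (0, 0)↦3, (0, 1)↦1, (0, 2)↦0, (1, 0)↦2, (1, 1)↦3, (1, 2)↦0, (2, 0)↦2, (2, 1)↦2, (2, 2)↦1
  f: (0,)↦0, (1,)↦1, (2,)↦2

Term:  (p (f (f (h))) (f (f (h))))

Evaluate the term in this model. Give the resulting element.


value = 3

  h = 1
  (f (h)) = f(1,) = 1
  (f (f (h))) = f(1,) = 1
  h = 1
  (f (h)) = f(1,) = 1
  (f (f (h))) = f(1,) = 1
  (p (f (f (h))) (f (f (h)))) = p(1, 1) = 3


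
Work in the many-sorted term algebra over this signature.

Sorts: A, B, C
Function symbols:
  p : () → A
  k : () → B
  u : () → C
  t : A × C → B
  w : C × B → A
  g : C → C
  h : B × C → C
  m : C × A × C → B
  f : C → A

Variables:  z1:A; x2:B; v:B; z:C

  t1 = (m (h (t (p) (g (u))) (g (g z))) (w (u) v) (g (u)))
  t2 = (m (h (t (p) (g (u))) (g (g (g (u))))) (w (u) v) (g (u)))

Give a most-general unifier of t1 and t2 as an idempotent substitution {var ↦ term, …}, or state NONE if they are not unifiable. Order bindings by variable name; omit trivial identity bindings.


{z ↦ (g (u))}


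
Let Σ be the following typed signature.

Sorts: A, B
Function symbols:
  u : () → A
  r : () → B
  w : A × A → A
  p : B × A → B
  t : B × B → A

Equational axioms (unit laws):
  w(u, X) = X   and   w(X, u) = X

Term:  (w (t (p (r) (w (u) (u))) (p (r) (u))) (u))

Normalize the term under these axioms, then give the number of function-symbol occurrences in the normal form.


size = 7

1. (w (t (p (r) (w (u) (u))) (p (r) (u))) (u))  →  (t (p (r) (w (u) (u))) (p (r) (u)))
2. (t (p (r) (w (u) (u))) (p (r) (u)))  →  (t (p (r) (u)) (p (r) (u)))
normal form: (t (p (r) (u)) (p (r) (u)))


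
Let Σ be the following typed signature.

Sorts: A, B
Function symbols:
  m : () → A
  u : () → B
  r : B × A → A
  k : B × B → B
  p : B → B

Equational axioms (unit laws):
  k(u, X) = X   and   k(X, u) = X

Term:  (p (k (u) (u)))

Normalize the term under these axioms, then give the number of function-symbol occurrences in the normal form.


size = 2

1. (p (k (u) (u)))  →  (p (u))
normal form: (p (u))


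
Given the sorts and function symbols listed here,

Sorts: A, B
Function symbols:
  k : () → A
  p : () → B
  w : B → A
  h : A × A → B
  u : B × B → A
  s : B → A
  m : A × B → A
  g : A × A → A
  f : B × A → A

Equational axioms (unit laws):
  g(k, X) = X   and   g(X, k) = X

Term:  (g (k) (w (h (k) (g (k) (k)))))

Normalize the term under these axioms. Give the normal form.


normal form = (w (h (k) (k)))

1. (g (k) (w (h (k) (g (k) (k)))))  →  (w (h (k) (g (k) (k))))
2. (w (h (k) (g (k) (k))))  →  (w (h (k) (k)))


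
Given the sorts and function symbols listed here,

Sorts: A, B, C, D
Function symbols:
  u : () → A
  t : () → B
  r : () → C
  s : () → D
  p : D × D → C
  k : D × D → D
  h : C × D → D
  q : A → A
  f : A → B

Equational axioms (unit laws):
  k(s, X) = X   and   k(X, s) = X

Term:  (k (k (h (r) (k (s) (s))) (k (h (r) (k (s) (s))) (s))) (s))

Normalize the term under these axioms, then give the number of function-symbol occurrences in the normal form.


size = 7

1. (k (k (h (r) (k (s) (s))) (k (h (r) (k (s) (s))) (s))) (s))  →  (k (h (r) (k (s) (s))) (k (h (r) (k (s) (s))) (s)))
2. (k (h (r) (k (s) (s))) (k (h (r) (k (s) (s))) (s)))  →  (k (h (r) (s)) (k (h (r) (k (s) (s))) (s)))
3. (k (h (r) (s)) (k (h (r) (k (s) (s))) (s)))  →  (k (h (r) (s)) (h (r) (k (s) (s))))
4. (k (h (r) (s)) (h (r) (k (s) (s))))  →  (k (h (r) (s)) (h (r) (s)))
normal form: (k (h (r) (s)) (h (r) (s)))


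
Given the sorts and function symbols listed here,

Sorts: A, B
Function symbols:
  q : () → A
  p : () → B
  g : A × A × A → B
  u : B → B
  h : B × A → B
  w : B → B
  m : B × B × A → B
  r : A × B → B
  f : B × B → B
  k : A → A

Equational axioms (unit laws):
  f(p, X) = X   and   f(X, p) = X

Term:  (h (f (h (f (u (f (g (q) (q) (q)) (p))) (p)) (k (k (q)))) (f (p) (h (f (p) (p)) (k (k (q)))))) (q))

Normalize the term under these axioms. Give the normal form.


normal form = (h (f (h (u (g (q) (q) (q))) (k (k (q)))) (h (p) (k (k (q))))) (q))

1. (h (f (h (f (u (f (g (q) (q) (q)) (p))) (p)) (k (k (q)))) (f (p) (h (f (p) (p)) (k (k (q)))))) (q))  →  (h (f (h (u (f (g (q) (q) (q)) (p))) (k (k (q)))) (f (p) (h (f (p) (p)) (k (k (q)))))) (q))
2. (h (f (h (u (f (g (q) (q) (q)) (p))) (k (k (q)))) (f (p) (h (f (p) (p)) (k (k (q)))))) (q))  →  (h (f (h (u (g (q) (q) (q))) (k (k (q)))) (f (p) (h (f (p) (p)) (k (k (q)))))) (q))
3. (h (f (h (u (g (q) (q) (q))) (k (k (q)))) (f (p) (h (f (p) (p)) (k (k (q)))))) (q))  →  (h (f (h (u (g (q) (q) (q))) (k (k (q)))) (h (f (p) (p)) (k (k (q))))) (q))
4. (h (f (h (u (g (q) (q) (q))) (k (k (q)))) (h (f (p) (p)) (k (k (q))))) (q))  →  (h (f (h (u (g (q) (q) (q))) (k (k (q)))) (h (p) (k (k (q))))) (q))


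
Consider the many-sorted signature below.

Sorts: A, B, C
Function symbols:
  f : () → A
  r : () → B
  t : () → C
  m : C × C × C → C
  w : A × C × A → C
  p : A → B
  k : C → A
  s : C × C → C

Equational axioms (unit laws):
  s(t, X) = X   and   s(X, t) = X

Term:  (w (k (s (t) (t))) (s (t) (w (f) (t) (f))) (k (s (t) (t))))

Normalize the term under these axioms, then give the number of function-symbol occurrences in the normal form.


1. (w (k (s (t) (t))) (s (t) (w (f) (t) (f))) (k (s (t) (t))))  →  (w (k (t)) (s (t) (w (f) (t) (f))) (k (s (t) (t))))
2. (w (k (t)) (s (t) (w (f) (t) (f))) (k (s (t) (t))))  →  (w (k (t)) (w (f) (t) (f)) (k (s (t) (t))))
3. (w (k (t)) (w (f) (t) (f)) (k (s (t) (t))))  →  (w (k (t)) (w (f) (t) (f)) (k (t)))
normal form: (w (k (t)) (w (f) (t) (f)) (k (t)))

size = 9


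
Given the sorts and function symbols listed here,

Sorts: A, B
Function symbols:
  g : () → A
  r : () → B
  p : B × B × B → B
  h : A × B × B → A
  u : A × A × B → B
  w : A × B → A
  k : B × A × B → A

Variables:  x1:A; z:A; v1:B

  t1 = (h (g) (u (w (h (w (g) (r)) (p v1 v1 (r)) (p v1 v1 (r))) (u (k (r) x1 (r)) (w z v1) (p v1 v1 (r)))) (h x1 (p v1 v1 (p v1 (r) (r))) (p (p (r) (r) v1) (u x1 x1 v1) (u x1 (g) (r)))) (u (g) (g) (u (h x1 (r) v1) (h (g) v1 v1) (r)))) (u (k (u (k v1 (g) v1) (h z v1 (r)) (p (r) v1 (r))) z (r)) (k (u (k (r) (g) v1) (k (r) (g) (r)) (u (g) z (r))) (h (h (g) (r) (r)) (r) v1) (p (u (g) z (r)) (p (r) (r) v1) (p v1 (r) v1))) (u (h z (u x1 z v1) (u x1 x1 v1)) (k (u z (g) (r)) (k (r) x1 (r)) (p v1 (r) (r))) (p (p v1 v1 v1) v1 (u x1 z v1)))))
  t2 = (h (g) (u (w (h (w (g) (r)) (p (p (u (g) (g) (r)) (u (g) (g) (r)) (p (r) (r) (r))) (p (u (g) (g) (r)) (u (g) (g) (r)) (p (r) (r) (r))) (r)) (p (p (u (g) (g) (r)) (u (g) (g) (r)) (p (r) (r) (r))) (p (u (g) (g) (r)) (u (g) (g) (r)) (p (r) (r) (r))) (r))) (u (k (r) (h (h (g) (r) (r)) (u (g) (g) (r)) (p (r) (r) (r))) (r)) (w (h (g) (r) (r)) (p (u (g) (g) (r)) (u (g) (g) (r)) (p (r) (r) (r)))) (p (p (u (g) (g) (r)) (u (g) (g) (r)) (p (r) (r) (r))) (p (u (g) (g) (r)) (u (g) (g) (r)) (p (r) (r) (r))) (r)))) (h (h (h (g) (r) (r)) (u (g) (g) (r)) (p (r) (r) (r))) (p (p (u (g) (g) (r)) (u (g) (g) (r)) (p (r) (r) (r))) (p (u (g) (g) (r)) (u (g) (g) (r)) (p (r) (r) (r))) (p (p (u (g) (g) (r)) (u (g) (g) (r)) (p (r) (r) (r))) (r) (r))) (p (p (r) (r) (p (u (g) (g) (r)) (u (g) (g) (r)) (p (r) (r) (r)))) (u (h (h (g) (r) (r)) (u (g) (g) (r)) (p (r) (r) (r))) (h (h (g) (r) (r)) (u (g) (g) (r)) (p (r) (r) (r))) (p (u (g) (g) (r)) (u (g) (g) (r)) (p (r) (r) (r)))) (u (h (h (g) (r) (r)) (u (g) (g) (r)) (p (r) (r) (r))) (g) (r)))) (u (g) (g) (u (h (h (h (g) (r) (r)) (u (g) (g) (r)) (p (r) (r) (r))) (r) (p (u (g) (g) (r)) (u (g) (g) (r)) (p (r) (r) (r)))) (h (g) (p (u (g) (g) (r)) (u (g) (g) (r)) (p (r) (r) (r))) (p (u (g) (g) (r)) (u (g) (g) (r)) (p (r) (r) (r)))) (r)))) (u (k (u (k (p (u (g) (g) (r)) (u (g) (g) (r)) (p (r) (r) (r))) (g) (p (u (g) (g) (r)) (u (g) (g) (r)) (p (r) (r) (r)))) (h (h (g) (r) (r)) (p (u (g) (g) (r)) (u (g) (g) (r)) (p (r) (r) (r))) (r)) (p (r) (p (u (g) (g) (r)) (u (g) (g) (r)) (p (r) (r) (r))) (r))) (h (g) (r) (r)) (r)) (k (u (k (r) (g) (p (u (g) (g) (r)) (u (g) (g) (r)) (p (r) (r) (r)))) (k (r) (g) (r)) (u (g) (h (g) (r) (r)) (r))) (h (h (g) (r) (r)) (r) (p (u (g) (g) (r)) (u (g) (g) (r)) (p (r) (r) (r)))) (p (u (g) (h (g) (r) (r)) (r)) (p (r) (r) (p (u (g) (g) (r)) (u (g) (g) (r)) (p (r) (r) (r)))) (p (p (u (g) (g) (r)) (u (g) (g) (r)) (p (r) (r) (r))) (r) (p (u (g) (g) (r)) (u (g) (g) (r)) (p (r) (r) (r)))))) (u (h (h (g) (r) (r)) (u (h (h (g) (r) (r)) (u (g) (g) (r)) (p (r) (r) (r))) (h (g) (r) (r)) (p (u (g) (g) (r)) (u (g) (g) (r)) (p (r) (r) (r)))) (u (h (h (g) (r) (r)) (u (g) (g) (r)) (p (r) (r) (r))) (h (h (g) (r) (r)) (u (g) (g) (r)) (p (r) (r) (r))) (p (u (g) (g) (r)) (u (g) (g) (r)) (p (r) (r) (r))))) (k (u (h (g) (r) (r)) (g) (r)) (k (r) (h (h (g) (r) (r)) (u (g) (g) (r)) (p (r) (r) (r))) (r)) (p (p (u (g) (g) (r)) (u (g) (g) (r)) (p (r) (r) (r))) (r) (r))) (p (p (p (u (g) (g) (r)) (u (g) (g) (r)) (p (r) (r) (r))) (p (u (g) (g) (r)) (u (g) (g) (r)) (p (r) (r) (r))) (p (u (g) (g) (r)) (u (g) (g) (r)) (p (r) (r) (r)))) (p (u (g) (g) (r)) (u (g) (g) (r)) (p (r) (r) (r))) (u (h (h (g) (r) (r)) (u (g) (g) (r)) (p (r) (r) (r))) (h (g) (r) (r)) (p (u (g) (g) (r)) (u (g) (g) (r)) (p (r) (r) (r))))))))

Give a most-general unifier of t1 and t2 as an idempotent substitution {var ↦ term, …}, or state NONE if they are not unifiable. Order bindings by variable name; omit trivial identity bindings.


{v1 ↦ (p (u (g) (g) (r)) (u (g) (g) (r)) (p (r) (r) (r))), x1 ↦ (h (h (g) (r) (r)) (u (g) (g) (r)) (p (r) (r) (r))), z ↦ (h (g) (r) (r))}


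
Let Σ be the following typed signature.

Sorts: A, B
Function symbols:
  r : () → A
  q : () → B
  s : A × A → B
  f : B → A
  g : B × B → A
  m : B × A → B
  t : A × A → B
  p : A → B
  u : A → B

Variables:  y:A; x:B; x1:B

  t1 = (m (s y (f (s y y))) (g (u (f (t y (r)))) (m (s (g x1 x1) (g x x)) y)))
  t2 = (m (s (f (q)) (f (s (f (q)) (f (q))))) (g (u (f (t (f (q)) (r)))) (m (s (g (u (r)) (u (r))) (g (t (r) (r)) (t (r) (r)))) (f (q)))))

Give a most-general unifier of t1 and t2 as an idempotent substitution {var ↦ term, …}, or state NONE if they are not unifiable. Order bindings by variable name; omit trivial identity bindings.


{x ↦ (t (r) (r)), x1 ↦ (u (r)), y ↦ (f (q))}


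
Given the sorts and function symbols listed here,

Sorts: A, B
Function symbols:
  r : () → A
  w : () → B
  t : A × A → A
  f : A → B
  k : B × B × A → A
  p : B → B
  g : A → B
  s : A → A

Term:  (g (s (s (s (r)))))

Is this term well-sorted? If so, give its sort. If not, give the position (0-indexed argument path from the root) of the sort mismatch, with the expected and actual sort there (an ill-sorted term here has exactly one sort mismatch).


well-sorted; sort = B

        (r) : A
      (s (r)) : A
    (s (s (r))) : A
  (s (s (s (r)))) : A
(g (s (s (s (r))))) : B


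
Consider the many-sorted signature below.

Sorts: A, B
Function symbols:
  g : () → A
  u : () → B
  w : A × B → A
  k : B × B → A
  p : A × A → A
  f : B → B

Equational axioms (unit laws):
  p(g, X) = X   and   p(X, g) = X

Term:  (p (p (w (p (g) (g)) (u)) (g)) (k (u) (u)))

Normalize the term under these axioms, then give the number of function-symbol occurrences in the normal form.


1. (p (p (w (p (g) (g)) (u)) (g)) (k (u) (u)))  →  (p (w (p (g) (g)) (u)) (k (u) (u)))
2. (p (w (p (g) (g)) (u)) (k (u) (u)))  →  (p (w (g) (u)) (k (u) (u)))
normal form: (p (w (g) (u)) (k (u) (u)))

size = 7


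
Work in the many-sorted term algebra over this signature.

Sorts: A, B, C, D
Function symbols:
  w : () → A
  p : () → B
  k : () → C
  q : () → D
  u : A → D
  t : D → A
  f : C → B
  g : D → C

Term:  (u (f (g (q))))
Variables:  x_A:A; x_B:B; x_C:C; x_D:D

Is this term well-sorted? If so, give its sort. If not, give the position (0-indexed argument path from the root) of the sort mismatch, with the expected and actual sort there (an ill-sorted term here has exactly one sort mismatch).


      (q) : D
    (g (q)) : C
  (f (g (q))) : B
(u (f (g (q)))) : ✗ arg 0 at [0] has sort B, expected A

ill-sorted at position [0]: expected A, got B


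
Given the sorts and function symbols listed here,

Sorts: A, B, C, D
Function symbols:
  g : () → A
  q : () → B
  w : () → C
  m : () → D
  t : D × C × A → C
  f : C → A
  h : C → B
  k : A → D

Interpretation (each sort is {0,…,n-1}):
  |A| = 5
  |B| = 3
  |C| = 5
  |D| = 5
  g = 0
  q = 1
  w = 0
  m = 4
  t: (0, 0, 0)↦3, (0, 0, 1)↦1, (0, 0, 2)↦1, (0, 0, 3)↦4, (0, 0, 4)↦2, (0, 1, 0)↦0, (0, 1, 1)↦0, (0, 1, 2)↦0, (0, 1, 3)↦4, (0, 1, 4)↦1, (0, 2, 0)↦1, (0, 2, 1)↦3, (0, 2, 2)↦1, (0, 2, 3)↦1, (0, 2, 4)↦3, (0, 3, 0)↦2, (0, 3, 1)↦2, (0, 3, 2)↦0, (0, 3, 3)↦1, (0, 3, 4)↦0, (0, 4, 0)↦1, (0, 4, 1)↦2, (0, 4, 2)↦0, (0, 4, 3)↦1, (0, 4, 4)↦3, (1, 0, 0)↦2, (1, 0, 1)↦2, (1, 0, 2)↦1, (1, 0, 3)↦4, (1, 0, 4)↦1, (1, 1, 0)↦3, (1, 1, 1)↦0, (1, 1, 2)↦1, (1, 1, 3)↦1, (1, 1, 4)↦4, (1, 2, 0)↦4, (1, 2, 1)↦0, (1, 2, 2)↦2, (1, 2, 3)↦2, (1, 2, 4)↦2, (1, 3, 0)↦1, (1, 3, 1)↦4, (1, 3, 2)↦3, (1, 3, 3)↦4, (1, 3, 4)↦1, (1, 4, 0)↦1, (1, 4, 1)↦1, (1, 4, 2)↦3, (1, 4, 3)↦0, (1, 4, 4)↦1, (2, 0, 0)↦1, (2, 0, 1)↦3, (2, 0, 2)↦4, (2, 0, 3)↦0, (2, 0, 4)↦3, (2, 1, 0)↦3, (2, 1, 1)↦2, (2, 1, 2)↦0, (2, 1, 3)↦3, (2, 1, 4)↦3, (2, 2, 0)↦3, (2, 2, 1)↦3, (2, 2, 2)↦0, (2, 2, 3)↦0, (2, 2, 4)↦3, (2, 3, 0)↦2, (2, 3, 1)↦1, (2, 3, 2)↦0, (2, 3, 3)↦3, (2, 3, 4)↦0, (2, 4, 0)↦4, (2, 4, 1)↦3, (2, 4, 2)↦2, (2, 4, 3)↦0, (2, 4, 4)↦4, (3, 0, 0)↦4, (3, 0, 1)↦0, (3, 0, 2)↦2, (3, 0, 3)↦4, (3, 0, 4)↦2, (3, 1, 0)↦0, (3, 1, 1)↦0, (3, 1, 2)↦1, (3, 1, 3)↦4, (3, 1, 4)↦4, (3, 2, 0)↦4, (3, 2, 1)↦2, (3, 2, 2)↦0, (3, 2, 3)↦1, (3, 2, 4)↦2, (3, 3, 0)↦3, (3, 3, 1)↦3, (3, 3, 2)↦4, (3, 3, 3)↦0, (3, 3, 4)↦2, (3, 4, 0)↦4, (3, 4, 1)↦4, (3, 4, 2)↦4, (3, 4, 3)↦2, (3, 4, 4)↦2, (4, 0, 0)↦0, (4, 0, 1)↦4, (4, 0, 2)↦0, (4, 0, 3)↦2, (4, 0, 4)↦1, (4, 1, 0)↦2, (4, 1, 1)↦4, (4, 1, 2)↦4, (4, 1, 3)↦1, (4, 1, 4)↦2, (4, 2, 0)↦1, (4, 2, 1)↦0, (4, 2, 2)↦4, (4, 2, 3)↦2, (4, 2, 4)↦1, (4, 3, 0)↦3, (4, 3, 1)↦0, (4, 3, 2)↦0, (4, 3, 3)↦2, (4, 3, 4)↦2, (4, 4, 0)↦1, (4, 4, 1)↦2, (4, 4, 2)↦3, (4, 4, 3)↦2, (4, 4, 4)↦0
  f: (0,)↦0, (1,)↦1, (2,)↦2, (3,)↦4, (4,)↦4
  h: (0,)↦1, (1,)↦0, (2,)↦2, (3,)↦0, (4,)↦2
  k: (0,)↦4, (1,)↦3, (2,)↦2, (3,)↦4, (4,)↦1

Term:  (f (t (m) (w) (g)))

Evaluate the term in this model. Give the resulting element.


value = 0

  m = 4
  w = 0
  g = 0
  (t (m) (w) (g)) = t(4, 0, 0) = 0
  (f (t (m) (w) (g))) = f(0,) = 0


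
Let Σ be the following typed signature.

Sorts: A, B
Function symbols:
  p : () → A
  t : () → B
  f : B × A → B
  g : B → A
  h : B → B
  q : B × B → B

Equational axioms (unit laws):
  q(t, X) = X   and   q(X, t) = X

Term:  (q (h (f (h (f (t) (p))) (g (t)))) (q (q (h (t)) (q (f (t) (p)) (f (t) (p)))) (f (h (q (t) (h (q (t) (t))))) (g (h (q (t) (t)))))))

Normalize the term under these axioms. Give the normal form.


normal form = (q (h (f (h (f (t) (p))) (g (t)))) (q (q (h (t)) (q (f (t) (p)) (f (t) (p)))) (f (h (h (t))) (g (h (t))))))

1. (q (h (f (h (f (t) (p))) (g (t)))) (q (q (h (t)) (q (f (t) (p)) (f (t) (p)))) (f (h (q (t) (h (q (t) (t))))) (g (h (q (t) (t)))))))  →  (q (h (f (h (f (t) (p))) (g (t)))) (q (q (h (t)) (q (f (t) (p)) (f (t) (p)))) (f (h (h (q (t) (t)))) (g (h (q (t) (t)))))))
2. (q (h (f (h (f (t) (p))) (g (t)))) (q (q (h (t)) (q (f (t) (p)) (f (t) (p)))) (f (h (h (q (t) (t)))) (g (h (q (t) (t)))))))  →  (q (h (f (h (f (t) (p))) (g (t)))) (q (q (h (t)) (q (f (t) (p)) (f (t) (p)))) (f (h (h (t))) (g (h (q (t) (t)))))))
3. (q (h (f (h (f (t) (p))) (g (t)))) (q (q (h (t)) (q (f (t) (p)) (f (t) (p)))) (f (h (h (t))) (g (h (q (t) (t)))))))  →  (q (h (f (h (f (t) (p))) (g (t)))) (q (q (h (t)) (q (f (t) (p)) (f (t) (p)))) (f (h (h (t))) (g (h (t))))))


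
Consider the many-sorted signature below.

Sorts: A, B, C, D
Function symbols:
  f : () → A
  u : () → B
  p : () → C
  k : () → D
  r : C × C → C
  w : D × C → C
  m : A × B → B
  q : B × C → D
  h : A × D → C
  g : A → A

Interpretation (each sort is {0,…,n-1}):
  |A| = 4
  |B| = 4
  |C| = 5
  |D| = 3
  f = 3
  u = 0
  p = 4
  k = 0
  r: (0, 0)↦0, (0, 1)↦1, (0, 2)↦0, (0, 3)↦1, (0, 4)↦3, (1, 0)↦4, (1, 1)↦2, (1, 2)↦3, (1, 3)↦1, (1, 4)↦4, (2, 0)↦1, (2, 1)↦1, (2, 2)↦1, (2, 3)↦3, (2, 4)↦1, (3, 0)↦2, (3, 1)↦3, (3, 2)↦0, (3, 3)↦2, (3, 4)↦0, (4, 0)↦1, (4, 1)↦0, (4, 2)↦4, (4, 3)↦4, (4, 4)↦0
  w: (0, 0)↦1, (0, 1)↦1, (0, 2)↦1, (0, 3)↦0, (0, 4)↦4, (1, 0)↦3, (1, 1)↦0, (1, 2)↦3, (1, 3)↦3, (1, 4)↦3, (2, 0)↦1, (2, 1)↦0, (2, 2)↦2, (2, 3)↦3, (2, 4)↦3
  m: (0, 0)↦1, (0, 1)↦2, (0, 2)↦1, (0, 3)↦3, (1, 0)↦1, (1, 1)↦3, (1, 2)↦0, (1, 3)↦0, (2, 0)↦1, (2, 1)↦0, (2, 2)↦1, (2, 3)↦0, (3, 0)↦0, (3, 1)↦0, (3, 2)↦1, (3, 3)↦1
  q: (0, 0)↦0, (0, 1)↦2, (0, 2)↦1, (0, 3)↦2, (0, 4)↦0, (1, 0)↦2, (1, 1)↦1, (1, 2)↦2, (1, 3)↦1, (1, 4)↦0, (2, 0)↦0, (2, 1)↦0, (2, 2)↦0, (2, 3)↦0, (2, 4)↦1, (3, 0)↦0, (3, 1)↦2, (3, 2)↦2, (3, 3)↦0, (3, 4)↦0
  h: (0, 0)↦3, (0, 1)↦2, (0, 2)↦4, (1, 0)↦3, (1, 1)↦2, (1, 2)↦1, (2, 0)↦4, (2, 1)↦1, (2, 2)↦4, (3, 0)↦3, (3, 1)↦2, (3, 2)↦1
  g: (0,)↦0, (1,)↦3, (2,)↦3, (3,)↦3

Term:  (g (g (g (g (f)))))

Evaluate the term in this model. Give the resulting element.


value = 3

  f = 3
  (g (f)) = g(3,) = 3
  (g (g (f))) = g(3,) = 3
  (g (g (g (f)))) = g(3,) = 3
  (g (g (g (g (f))))) = g(3,) = 3


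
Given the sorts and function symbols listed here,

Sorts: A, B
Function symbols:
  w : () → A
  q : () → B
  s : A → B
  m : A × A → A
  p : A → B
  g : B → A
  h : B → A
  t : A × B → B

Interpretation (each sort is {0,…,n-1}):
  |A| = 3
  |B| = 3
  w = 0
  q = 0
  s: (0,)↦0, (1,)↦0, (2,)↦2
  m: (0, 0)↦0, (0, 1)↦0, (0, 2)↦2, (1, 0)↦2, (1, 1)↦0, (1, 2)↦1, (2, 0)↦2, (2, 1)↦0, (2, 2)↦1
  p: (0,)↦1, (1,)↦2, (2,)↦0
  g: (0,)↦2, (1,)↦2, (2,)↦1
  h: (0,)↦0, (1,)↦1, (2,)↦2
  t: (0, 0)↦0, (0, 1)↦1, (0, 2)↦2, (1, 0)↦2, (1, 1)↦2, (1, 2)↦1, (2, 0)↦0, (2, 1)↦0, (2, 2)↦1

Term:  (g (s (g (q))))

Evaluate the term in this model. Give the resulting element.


  q = 0
  (g (q)) = g(0,) = 2
  (s (g (q))) = s(2,) = 2
  (g (s (g (q)))) = g(2,) = 1

value = 1


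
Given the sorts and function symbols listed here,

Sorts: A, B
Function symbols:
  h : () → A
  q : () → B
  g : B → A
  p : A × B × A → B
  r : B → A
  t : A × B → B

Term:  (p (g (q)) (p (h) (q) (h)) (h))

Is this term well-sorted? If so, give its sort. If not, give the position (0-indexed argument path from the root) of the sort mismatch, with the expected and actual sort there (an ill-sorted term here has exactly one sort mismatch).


    (q) : B
  (g (q)) : A
    (h) : A
    (q) : B
    (h) : A
  (p (h) (q) (h)) : B
  (h) : A
(p (g (q)) (p (h) (q) (h)) (h)) : B

well-sorted; sort = B


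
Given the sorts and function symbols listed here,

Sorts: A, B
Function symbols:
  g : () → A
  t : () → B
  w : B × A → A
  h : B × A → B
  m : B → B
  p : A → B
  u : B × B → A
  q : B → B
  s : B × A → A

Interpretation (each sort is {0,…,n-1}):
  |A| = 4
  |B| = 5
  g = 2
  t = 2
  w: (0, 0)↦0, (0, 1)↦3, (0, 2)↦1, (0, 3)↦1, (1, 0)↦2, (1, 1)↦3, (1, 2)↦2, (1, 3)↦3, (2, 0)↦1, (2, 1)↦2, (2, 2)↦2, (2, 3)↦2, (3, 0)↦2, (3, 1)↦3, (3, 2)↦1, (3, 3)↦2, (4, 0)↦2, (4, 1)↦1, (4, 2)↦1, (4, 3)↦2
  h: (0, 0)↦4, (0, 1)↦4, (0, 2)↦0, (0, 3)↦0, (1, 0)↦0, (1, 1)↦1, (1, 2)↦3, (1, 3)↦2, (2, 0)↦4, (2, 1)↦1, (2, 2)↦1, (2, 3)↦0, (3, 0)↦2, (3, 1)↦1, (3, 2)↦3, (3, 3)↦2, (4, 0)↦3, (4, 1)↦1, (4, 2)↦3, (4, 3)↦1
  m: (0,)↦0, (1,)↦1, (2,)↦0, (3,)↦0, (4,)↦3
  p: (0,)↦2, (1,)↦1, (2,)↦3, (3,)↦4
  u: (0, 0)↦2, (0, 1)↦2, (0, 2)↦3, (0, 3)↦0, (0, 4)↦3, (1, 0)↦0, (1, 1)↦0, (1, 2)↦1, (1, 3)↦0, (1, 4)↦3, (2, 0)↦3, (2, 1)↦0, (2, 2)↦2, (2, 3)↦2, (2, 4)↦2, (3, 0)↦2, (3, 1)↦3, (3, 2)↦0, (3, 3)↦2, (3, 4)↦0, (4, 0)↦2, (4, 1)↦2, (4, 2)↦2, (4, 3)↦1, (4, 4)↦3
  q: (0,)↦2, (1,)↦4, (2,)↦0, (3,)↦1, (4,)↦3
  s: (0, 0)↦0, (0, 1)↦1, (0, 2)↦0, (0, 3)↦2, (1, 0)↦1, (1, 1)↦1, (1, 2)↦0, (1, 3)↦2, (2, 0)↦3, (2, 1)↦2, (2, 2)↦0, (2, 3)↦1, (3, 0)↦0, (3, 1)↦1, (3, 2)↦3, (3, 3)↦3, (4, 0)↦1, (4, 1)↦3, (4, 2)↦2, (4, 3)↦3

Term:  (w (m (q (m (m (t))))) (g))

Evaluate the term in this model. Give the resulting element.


value = 1

  t = 2
  (m (t)) = m(2,) = 0
  (m (m (t))) = m(0,) = 0
  (q (m (m (t)))) = q(0,) = 2
  (m (q (m (m (t))))) = m(2,) = 0
  g = 2
  (w (m (q (m (m (t))))) (g)) = w(0, 2) = 1


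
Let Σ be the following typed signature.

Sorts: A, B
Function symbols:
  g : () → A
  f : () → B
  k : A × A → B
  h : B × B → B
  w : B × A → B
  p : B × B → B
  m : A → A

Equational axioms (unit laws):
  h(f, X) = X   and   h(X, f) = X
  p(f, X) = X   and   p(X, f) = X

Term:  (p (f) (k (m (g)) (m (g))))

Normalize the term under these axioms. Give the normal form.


1. (p (f) (k (m (g)) (m (g))))  →  (k (m (g)) (m (g)))

normal form = (k (m (g)) (m (g)))


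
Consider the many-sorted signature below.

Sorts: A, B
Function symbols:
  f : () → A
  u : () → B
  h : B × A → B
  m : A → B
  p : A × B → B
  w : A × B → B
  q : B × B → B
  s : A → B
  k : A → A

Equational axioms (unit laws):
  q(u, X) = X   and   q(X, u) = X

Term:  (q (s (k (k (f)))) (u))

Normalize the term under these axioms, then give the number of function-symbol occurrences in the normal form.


1. (q (s (k (k (f)))) (u))  →  (s (k (k (f))))
normal form: (s (k (k (f))))

size = 4


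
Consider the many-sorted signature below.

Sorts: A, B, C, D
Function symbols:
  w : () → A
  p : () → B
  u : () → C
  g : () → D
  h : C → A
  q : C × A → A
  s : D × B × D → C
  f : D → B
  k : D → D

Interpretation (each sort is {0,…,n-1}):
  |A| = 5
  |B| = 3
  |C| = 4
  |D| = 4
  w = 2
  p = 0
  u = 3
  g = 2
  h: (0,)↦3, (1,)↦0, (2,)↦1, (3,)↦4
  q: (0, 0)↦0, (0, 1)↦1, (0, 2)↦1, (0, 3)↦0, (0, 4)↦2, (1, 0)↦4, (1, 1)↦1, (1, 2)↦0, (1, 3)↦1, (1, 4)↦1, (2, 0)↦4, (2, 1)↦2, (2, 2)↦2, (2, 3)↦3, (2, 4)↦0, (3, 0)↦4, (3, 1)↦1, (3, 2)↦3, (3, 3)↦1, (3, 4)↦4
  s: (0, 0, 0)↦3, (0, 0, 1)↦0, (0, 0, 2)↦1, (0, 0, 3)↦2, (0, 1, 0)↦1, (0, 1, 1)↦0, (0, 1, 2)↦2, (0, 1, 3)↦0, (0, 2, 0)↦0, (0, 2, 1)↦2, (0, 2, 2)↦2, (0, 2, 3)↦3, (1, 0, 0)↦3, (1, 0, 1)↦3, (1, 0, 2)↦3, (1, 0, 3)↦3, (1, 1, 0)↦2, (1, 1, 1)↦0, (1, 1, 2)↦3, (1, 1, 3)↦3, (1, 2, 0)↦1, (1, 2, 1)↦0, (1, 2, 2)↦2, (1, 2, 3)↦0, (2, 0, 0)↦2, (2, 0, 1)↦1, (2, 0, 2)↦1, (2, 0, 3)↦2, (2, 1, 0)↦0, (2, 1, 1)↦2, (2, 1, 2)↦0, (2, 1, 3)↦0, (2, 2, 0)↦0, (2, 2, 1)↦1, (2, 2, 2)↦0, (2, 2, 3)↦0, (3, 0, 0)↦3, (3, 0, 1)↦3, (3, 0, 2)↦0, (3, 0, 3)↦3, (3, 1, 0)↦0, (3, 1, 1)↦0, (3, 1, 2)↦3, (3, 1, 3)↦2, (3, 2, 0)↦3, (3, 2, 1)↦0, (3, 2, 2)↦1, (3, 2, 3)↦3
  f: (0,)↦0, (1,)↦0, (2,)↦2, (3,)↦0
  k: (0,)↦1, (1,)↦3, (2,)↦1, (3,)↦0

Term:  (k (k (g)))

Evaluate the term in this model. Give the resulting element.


value = 3

  g = 2
  (k (g)) = k(2,) = 1
  (k (k (g))) = k(1,) = 3


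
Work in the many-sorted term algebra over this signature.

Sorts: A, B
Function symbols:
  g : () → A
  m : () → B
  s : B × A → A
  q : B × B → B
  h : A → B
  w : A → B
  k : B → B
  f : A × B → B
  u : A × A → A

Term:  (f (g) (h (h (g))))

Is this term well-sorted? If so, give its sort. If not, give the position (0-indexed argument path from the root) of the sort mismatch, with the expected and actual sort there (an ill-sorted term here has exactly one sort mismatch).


ill-sorted at position [1, 0]: expected A, got B

  (g) : A
      (g) : A
    (h (g)) : B
  (h (h (g))) : ✗ arg 0 at [1, 0] has sort B, expected A


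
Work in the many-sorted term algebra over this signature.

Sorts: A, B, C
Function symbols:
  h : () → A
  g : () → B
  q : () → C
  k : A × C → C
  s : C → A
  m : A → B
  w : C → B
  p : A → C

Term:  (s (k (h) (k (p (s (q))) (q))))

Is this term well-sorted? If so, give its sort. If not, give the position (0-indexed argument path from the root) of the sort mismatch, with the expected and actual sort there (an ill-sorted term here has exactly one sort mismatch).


ill-sorted at position [0, 1, 0]: expected A, got C

    (h) : A
          (q) : C
        (s (q)) : A
      (p (s (q))) : C
      (q) : C
    (k (p (s (q))) (q)) : ✗ arg 0 at [0, 1, 0] has sort C, expected A


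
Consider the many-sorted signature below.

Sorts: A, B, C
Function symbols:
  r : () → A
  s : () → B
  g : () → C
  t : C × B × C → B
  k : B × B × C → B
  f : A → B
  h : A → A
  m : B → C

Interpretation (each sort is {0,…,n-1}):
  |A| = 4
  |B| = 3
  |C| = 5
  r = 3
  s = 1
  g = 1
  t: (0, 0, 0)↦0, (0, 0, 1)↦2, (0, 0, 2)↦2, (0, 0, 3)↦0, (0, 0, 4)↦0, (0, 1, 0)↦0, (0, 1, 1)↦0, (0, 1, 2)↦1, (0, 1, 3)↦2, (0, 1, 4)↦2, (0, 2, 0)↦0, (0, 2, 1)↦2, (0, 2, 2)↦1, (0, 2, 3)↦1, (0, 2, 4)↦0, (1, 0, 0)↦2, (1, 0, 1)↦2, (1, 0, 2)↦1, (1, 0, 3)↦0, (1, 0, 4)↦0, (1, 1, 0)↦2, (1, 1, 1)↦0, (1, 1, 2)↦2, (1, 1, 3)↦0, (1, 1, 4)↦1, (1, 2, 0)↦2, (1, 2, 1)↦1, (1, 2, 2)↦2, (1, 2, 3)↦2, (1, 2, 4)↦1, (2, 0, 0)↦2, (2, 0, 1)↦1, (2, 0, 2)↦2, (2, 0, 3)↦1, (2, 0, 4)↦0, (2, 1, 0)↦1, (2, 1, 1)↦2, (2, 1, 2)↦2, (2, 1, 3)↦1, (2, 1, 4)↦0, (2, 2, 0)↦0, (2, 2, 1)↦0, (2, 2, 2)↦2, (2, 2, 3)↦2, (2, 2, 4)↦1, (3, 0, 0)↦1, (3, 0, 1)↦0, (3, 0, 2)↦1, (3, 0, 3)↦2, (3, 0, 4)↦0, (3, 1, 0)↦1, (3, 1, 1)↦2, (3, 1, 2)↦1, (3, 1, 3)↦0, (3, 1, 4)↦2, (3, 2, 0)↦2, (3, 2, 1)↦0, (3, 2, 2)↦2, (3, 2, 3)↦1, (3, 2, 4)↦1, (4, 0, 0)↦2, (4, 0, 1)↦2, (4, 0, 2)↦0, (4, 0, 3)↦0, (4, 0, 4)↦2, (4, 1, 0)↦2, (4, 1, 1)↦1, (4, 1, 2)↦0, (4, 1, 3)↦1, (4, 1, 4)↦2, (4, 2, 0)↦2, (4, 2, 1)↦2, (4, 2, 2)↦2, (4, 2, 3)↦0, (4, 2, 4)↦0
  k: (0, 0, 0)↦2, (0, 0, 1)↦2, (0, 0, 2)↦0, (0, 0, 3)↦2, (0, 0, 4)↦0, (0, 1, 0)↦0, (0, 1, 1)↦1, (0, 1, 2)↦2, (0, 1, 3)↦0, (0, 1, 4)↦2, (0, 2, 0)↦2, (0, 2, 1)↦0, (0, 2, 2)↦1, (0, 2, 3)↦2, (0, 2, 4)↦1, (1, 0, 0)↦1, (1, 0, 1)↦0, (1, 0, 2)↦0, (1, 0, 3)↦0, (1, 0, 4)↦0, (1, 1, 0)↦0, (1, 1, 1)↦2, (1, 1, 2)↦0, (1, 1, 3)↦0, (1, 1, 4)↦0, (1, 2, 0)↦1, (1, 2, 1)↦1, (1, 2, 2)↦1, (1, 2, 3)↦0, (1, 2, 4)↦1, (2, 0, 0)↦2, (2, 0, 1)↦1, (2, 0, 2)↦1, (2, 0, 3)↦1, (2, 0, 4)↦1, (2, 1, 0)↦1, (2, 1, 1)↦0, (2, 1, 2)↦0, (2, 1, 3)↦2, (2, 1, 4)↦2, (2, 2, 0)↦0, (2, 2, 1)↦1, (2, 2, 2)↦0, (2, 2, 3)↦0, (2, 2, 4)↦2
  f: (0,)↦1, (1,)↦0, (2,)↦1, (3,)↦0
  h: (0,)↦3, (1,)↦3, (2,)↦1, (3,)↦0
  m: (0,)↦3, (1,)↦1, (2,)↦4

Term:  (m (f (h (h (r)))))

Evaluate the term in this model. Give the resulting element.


value = 3

  r = 3
  (h (r)) = h(3,) = 0
  (h (h (r))) = h(0,) = 3
  (f (h (h (r)))) = f(3,) = 0
  (m (f (h (h (r))))) = m(0,) = 3


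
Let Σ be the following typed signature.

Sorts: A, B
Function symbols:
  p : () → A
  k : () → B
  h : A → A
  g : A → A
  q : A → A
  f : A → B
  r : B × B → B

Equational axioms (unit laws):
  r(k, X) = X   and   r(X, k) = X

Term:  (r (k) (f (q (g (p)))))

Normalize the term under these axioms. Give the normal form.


normal form = (f (q (g (p))))

1. (r (k) (f (q (g (p)))))  →  (f (q (g (p))))


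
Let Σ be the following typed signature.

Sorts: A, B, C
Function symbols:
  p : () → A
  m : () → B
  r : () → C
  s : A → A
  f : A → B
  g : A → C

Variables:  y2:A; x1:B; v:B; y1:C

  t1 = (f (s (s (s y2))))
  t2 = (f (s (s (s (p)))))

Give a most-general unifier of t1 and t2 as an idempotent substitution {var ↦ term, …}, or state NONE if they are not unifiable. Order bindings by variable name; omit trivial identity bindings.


{y2 ↦ (p)}


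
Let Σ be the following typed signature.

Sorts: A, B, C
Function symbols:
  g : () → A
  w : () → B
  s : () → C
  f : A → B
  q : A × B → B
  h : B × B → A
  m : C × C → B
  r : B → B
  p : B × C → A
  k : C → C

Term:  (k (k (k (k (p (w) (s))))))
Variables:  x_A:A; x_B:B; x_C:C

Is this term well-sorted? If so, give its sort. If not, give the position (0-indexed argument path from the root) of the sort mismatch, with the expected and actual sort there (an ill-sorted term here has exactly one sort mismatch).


ill-sorted at position [0, 0, 0, 0]: expected C, got A

          (w) : B
          (s) : C
        (p (w) (s)) : A
      (k (p (w) (s))) : ✗ arg 0 at [0, 0, 0, 0] has sort A, expected C


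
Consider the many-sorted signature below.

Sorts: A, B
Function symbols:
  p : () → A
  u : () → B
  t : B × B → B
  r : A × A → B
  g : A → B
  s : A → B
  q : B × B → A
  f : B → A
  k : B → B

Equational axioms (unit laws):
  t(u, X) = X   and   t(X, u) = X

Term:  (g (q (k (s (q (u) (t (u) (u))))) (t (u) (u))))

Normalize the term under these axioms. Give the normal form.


normal form = (g (q (k (s (q (u) (u)))) (u)))

1. (g (q (k (s (q (u) (t (u) (u))))) (t (u) (u))))  →  (g (q (k (s (q (u) (u)))) (t (u) (u))))
2. (g (q (k (s (q (u) (u)))) (t (u) (u))))  →  (g (q (k (s (q (u) (u)))) (u)))


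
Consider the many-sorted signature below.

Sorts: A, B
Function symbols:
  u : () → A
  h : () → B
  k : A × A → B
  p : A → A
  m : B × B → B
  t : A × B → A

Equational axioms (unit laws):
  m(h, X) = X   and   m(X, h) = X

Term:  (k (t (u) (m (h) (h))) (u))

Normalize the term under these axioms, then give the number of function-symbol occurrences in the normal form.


1. (k (t (u) (m (h) (h))) (u))  →  (k (t (u) (h)) (u))
normal form: (k (t (u) (h)) (u))

size = 5


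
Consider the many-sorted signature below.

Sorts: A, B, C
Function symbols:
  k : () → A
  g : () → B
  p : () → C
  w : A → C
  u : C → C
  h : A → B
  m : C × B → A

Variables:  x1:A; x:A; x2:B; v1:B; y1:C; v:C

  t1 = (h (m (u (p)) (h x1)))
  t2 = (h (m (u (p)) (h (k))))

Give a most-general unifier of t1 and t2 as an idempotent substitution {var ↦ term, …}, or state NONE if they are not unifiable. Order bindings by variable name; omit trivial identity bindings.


{x1 ↦ (k)}


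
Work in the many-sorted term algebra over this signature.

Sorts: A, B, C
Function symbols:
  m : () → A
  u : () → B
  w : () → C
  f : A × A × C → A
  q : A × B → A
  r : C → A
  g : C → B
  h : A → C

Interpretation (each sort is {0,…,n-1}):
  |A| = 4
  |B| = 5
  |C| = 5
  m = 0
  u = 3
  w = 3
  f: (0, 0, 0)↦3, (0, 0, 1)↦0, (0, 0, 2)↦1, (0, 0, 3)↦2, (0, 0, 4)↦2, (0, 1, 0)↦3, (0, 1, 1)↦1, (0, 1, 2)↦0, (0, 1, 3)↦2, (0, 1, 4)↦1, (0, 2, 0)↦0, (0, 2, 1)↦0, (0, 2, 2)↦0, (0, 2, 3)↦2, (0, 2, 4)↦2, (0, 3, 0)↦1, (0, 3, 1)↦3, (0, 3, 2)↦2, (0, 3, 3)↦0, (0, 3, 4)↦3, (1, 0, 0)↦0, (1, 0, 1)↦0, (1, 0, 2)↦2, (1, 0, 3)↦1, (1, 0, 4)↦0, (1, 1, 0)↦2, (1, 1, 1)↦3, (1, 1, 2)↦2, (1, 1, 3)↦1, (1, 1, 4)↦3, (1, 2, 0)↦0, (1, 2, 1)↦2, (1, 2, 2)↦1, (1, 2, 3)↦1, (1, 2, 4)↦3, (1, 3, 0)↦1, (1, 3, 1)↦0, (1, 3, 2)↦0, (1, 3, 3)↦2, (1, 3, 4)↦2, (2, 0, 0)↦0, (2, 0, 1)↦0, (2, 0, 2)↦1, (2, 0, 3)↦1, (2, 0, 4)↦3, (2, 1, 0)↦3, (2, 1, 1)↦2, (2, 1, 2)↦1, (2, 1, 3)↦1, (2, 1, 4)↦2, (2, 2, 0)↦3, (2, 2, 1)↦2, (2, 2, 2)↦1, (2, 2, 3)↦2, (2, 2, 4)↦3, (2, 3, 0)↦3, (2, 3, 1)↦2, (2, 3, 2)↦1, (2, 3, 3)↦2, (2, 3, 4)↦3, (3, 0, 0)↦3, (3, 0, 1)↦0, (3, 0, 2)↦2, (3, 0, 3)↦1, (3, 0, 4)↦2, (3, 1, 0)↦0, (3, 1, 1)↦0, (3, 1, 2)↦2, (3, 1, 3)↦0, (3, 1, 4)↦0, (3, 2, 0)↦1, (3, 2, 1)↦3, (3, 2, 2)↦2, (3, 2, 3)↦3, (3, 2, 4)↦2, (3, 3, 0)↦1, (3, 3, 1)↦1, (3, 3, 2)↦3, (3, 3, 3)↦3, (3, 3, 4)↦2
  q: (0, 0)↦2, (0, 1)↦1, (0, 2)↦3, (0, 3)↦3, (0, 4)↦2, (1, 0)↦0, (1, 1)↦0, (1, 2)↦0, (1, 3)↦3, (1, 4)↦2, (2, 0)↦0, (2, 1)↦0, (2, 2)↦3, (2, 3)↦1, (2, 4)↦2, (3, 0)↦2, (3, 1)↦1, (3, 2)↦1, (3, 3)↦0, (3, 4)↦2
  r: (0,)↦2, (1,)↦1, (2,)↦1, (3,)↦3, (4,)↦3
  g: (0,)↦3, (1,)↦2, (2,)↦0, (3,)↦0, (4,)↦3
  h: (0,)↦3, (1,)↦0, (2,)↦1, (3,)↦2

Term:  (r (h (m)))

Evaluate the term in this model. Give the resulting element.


  m = 0
  (h (m)) = h(0,) = 3
  (r (h (m))) = r(3,) = 3

value = 3


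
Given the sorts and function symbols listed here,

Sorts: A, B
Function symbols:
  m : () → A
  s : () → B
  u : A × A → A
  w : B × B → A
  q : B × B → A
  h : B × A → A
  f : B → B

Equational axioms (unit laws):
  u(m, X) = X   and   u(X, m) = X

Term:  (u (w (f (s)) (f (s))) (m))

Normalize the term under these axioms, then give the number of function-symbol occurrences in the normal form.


size = 5

1. (u (w (f (s)) (f (s))) (m))  →  (w (f (s)) (f (s)))
normal form: (w (f (s)) (f (s)))


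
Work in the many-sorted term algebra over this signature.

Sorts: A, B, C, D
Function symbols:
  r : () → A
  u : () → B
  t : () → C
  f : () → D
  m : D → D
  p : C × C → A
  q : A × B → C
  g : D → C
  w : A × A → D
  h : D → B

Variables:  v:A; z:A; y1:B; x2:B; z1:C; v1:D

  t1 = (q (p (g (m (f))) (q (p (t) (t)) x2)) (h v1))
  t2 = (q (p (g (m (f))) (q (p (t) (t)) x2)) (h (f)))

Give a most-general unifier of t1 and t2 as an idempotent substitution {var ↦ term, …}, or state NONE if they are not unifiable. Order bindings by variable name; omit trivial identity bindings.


{v1 ↦ (f)}


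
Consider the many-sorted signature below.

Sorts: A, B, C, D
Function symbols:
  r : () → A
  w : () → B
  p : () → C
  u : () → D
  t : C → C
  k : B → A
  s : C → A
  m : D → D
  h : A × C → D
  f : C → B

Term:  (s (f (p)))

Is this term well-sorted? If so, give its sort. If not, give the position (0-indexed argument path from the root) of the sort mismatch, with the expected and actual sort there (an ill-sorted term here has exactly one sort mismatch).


ill-sorted at position [0]: expected C, got B

    (p) : C
  (f (p)) : B
(s (f (p))) : ✗ arg 0 at [0] has sort B, expected C


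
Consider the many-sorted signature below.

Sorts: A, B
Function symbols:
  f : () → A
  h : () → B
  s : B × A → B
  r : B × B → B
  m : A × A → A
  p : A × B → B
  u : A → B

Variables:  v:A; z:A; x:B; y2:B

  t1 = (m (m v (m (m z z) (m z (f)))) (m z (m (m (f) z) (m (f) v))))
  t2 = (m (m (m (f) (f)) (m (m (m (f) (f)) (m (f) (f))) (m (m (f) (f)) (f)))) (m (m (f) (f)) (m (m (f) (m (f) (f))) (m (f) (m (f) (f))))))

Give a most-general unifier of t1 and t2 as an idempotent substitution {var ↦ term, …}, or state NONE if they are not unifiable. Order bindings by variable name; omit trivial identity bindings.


{v ↦ (m (f) (f)), z ↦ (m (f) (f))}
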